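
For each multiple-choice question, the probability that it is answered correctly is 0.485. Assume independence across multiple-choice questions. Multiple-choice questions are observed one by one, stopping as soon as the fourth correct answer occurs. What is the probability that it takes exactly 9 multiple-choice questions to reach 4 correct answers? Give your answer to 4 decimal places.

0.1123

Y = trial on which the fourth success occurs; negative binomial, r=4, p=0.485.
P(Y=9) = C(8,3) · p^4 · (1−p)^5
= 56 · 0.055331 · 0.036227 = 0.112251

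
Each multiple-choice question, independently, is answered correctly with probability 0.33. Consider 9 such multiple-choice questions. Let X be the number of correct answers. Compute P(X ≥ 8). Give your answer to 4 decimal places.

0.0009

X ~ Binomial(9, 0.33); P(X ≥ 8) = Σ C(9,k) p^k (1−p)^(9−k) over k:
  k=8: C(9,8)·0.33^8·0.67^1 = 0.000848
  k=9: C(9,9)·0.33^9·0.67^0 = 0.000046
Total = 0.000894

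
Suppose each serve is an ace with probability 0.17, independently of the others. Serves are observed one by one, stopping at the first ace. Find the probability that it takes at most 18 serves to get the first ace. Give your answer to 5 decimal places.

0.96505

Y = number of serves to the first success; geometric, p = 0.17.
P(Y ≤ 18) = 1 − (1−p)^18 = 1 − 0.0349467 = 0.9650533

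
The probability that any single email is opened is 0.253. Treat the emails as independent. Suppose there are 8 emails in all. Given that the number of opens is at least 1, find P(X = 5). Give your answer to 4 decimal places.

0.0268

X ~ Binomial(8, 0.253). Want P(X=5 | X≥1) = P(X=5) / P(X≥1).
P(X=5) = C(8,5)·0.253^5·0.747^3 = 0.024196
P(X≥1) = 1 − 0.096954 = 0.903046
Ratio = 0.024196 / 0.903046 = 0.026794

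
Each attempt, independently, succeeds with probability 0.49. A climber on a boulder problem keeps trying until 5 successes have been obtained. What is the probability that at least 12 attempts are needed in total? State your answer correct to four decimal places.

Needing more than 11 attempts ⇔ fewer than 5 successes in the first 11. With X ~ Binomial(11, 0.49), P(Y > 11) = P(X ≤ 4).
  k=0: C(11,0)·0.49^0·0.51^11 = 0.000607
  k=1: C(11,1)·0.49^1·0.51^10 = 0.006416
  k=2: C(11,2)·0.49^2·0.51^9 = 0.030824
  k=3: C(11,3)·0.49^3·0.51^8 = 0.088845
  k=4: C(11,4)·0.49^4·0.51^7 = 0.170722
P(X ≤ 4) = 0.297414

0.2974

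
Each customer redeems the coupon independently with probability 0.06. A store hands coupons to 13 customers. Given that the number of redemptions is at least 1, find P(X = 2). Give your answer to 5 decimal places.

0.25726

X ~ Binomial(13, 0.06). Want P(X=2 | X≥1) = P(X=2) / P(X≥1).
P(X=2) = C(13,2)·0.06^2·0.94^11 = 0.1421685
P(X≥1) = 1 − 0.4473651 = 0.5526349
Ratio = 0.1421685 / 0.5526349 = 0.2572558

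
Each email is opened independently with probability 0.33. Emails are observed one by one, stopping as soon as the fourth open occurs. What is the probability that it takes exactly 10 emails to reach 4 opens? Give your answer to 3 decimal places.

Y = trial on which the fourth success occurs; negative binomial, r=4, p=0.33.
P(Y=10) = C(9,3) · p^4 · (1−p)^6
= 84 · 0.011859 · 0.090458 = 0.09011

0.090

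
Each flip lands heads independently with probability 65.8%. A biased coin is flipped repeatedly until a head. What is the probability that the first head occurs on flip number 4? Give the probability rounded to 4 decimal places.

0.0263

Geometric (trials to first success), p = 0.658.
P(Y = 4) = (1−p)^3 · p = 0.040002 · 0.658 = 0.026321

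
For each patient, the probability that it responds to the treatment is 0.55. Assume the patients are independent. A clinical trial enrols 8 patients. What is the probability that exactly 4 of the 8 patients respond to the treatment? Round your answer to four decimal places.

X ~ Binomial(n=8, p=0.55).
P(X=4) = C(8,4) · p^4 · (1−p)^4
= 70 · 0.091506 · 0.041006 = 0.262663

0.2627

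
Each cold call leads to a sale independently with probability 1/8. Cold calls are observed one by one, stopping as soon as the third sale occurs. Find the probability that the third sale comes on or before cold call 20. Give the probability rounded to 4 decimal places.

0.4647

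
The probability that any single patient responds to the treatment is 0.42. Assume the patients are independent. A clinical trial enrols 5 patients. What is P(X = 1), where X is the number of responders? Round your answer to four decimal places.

0.2376

X ~ Binomial(n=5, p=0.42).
P(X=1) = C(5,1) · p^1 · (1−p)^4
= 5 · 0.42 · 0.11316 = 0.237646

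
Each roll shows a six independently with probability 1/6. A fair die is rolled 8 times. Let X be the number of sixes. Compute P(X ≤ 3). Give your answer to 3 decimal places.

0.969

X ~ Binomial(8, 0.166667); P(X ≤ 3) = Σ C(8,k) p^k (1−p)^(8−k) over k:
  k=0: C(8,0)·0.166667^0·0.833333^8 = 0.23257
  k=1: C(8,1)·0.166667^1·0.833333^7 = 0.37211
  k=2: C(8,2)·0.166667^2·0.833333^6 = 0.26048
  k=3: C(8,3)·0.166667^3·0.833333^5 = 0.10419
Total = 0.96934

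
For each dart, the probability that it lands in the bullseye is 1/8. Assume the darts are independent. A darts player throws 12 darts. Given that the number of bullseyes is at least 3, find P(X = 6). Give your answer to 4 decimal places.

0.0087

X ~ Binomial(12, 0.125). Want P(X=6 | X≥3) = P(X=6) / P(X≥3).
P(X=6) = C(12,6)·0.125^6·0.875^6 = 0.001582
P(X≥3) = 1 − 0.201417 − 0.345287 − 0.271297 = 0.181999
Ratio = 0.001582 / 0.181999 = 0.008692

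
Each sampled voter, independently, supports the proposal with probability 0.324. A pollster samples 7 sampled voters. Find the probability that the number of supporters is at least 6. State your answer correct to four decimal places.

X ~ Binomial(7, 0.324); P(X ≥ 6) = Σ C(7,k) p^k (1−p)^(7−k) over k:
  k=6: C(7,6)·0.324^6·0.676^1 = 0.005474
  k=7: C(7,7)·0.324^7·0.676^0 = 0.000375
Total = 0.005849

0.0058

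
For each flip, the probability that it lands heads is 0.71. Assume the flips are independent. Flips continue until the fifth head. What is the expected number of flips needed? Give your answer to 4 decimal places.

Y = total flips until the fifth success; negative binomial with r=5, p=0.71.
E[Y] = r / p = 5 / 0.71 = 7.042254

7.0423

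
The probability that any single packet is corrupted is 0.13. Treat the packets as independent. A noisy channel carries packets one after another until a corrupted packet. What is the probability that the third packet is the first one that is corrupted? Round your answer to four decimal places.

0.0984

Geometric (trials to first success), p = 0.13.
P(Y = 3) = (1−p)^2 · p = 0.7569 · 0.13 = 0.098397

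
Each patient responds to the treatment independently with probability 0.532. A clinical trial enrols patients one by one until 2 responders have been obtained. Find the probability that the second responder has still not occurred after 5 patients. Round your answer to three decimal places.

Needing more than 5 patients ⇔ fewer than 2 successes in the first 5. With X ~ Binomial(5, 0.532), P(Y > 5) = P(X ≤ 1).
  k=0: C(5,0)·0.532^0·0.468^5 = 0.02245
  k=1: C(5,1)·0.532^1·0.468^4 = 0.12760
P(X ≤ 1) = 0.15005

0.150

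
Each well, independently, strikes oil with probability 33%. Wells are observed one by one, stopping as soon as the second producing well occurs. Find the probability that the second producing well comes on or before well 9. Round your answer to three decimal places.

0.852

Finishing within 9 wells ⇔ at least 2 successes in the first 9. With X ~ Binomial(9, 0.33), P(Y ≤ 9) = 1 − P(X ≤ 1).
  k=0: C(9,0)·0.33^0·0.67^9 = 0.02721
  k=1: C(9,1)·0.33^1·0.67^8 = 0.12060
1 − 0.14781 = 0.85219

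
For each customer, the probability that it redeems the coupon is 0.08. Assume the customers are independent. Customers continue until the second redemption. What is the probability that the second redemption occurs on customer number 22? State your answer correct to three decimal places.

Y = trial on which the second success occurs; negative binomial, r=2, p=0.08.
P(Y=22) = C(21,1) · p^2 · (1−p)^20
= 21 · 0.0064 · 0.18869 = 0.02536

0.025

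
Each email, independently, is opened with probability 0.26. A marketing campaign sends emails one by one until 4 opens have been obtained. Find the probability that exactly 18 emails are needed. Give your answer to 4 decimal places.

0.0459

Y = trial on which the fourth success occurs; negative binomial, r=4, p=0.26.
P(Y=18) = C(17,3) · p^4 · (1−p)^14
= 680 · 0.0045698 · 0.014765 = 0.045882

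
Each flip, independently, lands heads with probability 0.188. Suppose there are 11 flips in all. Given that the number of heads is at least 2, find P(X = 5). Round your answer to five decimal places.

X ~ Binomial(11, 0.188). Want P(X=5 | X≥2) = P(X=5) / P(X≥2).
P(X=5) = C(11,5)·0.188^5·0.812^6 = 0.0311005
P(X≥2) = 1 − 0.1011850 − 0.2576979 = 0.6411171
Ratio = 0.0311005 / 0.6411171 = 0.0485099

0.04851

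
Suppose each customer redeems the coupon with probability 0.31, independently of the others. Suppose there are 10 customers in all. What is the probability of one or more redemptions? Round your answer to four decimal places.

0.9755

P(at least one) = 1 − P(none) = 1 − (1 − 0.31)^10
= 1 − 0.024462 = 0.975538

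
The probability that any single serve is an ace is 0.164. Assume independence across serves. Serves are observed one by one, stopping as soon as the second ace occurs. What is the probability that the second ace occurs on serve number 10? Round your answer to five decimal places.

Y = trial on which the second success occurs; negative binomial, r=2, p=0.164.
P(Y=10) = C(9,1) · p^2 · (1−p)^8
= 9 · 0.026896 · 0.23859 = 0.0577538

0.05775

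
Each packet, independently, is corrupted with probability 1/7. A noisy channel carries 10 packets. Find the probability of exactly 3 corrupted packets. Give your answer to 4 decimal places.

X ~ Binomial(n=10, p=0.142857).
P(X=3) = C(10,3) · p^3 · (1−p)^7
= 120 · 0.0029155 · 0.33992 = 0.118921

0.1189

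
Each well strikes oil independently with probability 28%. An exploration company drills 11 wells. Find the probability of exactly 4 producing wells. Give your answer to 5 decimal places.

0.20346

X ~ Binomial(n=11, p=0.28).
P(X=4) = C(11,4) · p^4 · (1−p)^7
= 330 · 0.0061466 · 0.10031 = 0.2034574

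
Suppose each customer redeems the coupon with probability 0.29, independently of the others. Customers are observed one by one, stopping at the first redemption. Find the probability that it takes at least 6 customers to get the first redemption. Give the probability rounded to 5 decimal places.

Y = number of customers to the first success; geometric, p = 0.29.
P(Y > 5) = P(first 5 all fail) = (1−p)^5 = 0.1804229

0.18042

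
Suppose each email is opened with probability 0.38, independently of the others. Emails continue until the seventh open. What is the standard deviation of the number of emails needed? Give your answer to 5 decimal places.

5.48228

Y = total emails until the seventh success; negative binomial with r=7, p=0.38.
SD(Y) = √[r(1−p)/p²] = √(30.0554017) = 5.4822807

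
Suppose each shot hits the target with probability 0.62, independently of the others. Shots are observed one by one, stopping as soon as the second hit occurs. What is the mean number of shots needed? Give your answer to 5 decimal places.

Y = total shots until the second success; negative binomial with r=2, p=0.62.
E[Y] = r / p = 2 / 0.62 = 3.2258065

3.22581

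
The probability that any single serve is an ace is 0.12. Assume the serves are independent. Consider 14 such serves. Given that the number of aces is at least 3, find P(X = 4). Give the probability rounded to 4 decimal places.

0.2497

X ~ Binomial(14, 0.12). Want P(X=4 | X≥3) = P(X=4) / P(X≥3).
P(X=4) = C(14,4)·0.12^4·0.88^10 = 0.057808
P(X≥3) = 1 − 0.167016 − 0.318848 − 0.282615 = 0.231521
Ratio = 0.057808 / 0.231521 = 0.249687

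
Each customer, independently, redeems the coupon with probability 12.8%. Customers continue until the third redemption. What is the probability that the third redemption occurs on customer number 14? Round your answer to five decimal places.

Y = trial on which the third success occurs; negative binomial, r=3, p=0.128.
P(Y=14) = C(13,2) · p^3 · (1−p)^11
= 78 · 0.0020972 · 0.22166 = 0.0362582

0.03626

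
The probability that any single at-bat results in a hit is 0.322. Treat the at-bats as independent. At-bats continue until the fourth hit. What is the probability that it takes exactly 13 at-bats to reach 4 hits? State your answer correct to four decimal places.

0.0716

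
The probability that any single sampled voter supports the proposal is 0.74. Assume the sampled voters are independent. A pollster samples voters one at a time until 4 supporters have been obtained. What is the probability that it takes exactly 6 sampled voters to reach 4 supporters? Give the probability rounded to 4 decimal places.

0.2027

Y = trial on which the fourth success occurs; negative binomial, r=4, p=0.74.
P(Y=6) = C(5,3) · p^4 · (1−p)^2
= 10 · 0.29987 · 0.0676 = 0.202709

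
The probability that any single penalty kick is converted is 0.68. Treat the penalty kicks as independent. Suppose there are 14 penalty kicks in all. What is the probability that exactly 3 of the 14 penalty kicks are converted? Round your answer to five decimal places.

0.00041

X ~ Binomial(n=14, p=0.68).
P(X=3) = C(14,3) · p^3 · (1−p)^11
= 364 · 0.31443 · 3.6029e-06 = 0.0004124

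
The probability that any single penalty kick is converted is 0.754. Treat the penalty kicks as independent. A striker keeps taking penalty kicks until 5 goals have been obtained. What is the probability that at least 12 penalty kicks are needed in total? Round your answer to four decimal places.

Needing more than 11 penalty kicks ⇔ fewer than 5 successes in the first 11. With X ~ Binomial(11, 0.754), P(Y > 11) = P(X ≤ 4).
  k=0: C(11,0)·0.754^0·0.246^11 = 0.000000
  k=1: C(11,1)·0.754^1·0.246^10 = 0.000007
  k=2: C(11,2)·0.754^2·0.246^9 = 0.000103
  k=3: C(11,3)·0.754^3·0.246^8 = 0.000949
  k=4: C(11,4)·0.754^4·0.246^7 = 0.005815
P(X ≤ 4) = 0.006874

0.0069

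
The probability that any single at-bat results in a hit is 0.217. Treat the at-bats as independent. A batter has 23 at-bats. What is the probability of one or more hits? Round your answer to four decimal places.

P(at least one) = 1 − P(none) = 1 − (1 − 0.217)^23
= 1 − 0.003602 = 0.996398

0.9964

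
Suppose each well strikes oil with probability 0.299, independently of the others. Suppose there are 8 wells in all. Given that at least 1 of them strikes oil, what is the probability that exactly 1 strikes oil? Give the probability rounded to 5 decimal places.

0.21129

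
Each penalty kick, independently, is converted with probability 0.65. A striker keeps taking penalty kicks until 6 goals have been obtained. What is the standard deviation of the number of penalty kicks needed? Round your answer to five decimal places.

2.22944

Y = total penalty kicks until the sixth success; negative binomial with r=6, p=0.65.
SD(Y) = √[r(1−p)/p²] = √(4.9704142) = 2.2294426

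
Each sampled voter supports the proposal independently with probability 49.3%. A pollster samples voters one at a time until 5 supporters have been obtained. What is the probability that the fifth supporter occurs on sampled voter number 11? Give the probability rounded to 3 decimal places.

0.104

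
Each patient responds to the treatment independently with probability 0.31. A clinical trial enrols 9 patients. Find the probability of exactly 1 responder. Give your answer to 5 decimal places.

0.14335

X ~ Binomial(n=9, p=0.31).
P(X=1) = C(9,1) · p^1 · (1−p)^8
= 9 · 0.31 · 0.05138 = 0.1433497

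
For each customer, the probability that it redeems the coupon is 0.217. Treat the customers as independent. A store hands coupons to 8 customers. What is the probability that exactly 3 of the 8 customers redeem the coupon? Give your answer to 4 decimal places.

X ~ Binomial(n=8, p=0.217).
P(X=3) = C(8,3) · p^3 · (1−p)^5
= 56 · 0.010218 · 0.29431 = 0.168413

0.1684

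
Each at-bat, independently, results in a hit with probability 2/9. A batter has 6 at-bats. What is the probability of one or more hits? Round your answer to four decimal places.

P(at least one) = 1 − P(none) = 1 − (1 − 0.222222)^6
= 1 − 0.221377 = 0.778623

0.7786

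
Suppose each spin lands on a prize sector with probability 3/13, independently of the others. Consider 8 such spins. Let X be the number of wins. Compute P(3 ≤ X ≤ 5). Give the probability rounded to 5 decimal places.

X ~ Binomial(8, 0.230769); P(3 ≤ X ≤ 5) = Σ C(8,k) p^k (1−p)^(8−k) over k:
  k=3: C(8,3)·0.230769^3·0.769231^5 = 0.1853553
  k=4: C(8,4)·0.230769^4·0.769231^4 = 0.0695082
  k=5: C(8,5)·0.230769^5·0.769231^3 = 0.0166820
Total = 0.2715455

0.27155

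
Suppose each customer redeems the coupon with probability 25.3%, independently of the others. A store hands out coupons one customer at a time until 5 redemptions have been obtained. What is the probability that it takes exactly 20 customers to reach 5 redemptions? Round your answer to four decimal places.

Y = trial on which the fifth success occurs; negative binomial, r=5, p=0.253.
P(Y=20) = C(19,4) · p^5 · (1−p)^15
= 3876 · 0.0010366 · 0.012584 = 0.050559

0.0506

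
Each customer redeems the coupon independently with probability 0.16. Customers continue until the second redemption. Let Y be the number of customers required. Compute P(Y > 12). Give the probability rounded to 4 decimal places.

Needing more than 12 customers ⇔ fewer than 2 successes in the first 12. With X ~ Binomial(12, 0.16), P(Y > 12) = P(X ≤ 1).
  k=0: C(12,0)·0.16^0·0.84^12 = 0.123410
  k=1: C(12,1)·0.16^1·0.84^11 = 0.282081
P(X ≤ 1) = 0.405491

0.4055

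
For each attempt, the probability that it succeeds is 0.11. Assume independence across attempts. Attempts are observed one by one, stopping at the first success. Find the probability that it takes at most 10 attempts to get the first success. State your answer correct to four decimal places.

Y = number of attempts to the first success; geometric, p = 0.11.
P(Y ≤ 10) = 1 − (1−p)^10 = 1 − 0.311817 = 0.688183

0.6882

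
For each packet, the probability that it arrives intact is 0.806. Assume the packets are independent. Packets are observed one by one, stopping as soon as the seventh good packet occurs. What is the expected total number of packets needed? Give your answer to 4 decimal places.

8.6849

Y = total packets until the seventh success; negative binomial with r=7, p=0.806.
E[Y] = r / p = 7 / 0.806 = 8.684864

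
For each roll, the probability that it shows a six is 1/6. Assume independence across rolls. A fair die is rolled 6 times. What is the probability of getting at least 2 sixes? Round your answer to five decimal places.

0.26322

X ~ Binomial(6, 0.166667); P(X ≥ 2) = Σ C(6,k) p^k (1−p)^(6−k) over k:
  k=2: C(6,2)·0.166667^2·0.833333^4 = 0.2009388
  k=3: C(6,3)·0.166667^3·0.833333^3 = 0.0535837
  k=4: C(6,4)·0.166667^4·0.833333^2 = 0.0080376
  k=5: C(6,5)·0.166667^5·0.833333^1 = 0.0006430
  k=6: C(6,6)·0.166667^6·0.833333^0 = 0.0000214
Total = 0.2632245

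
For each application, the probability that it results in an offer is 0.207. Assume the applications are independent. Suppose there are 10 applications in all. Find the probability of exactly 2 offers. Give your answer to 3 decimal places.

X ~ Binomial(n=10, p=0.207).
P(X=2) = C(10,2) · p^2 · (1−p)^8
= 45 · 0.042849 · 0.15638 = 0.30154

0.302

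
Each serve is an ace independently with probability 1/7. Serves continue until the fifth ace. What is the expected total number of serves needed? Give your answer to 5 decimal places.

35.00000

Y = total serves until the fifth success; negative binomial with r=5, p=0.142857.
E[Y] = r / p = 5 / 0.142857 = 35.0000000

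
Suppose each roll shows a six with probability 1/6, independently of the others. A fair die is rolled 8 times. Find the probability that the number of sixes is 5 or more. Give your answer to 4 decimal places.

0.0046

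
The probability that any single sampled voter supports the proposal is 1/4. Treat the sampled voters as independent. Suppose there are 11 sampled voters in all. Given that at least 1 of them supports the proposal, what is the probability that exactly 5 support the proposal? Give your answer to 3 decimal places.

X ~ Binomial(11, 0.25). Want P(X=5 | X≥1) = P(X=5) / P(X≥1).
P(X=5) = C(11,5)·0.25^5·0.75^6 = 0.08030
P(X≥1) = 1 − 0.04224 = 0.95776
Ratio = 0.08030 / 0.95776 = 0.08384

0.084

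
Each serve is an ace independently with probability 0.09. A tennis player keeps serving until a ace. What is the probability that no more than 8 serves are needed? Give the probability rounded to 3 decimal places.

0.530

Y = number of serves to the first success; geometric, p = 0.09.
P(Y ≤ 8) = 1 − (1−p)^8 = 1 − 0.47025 = 0.52975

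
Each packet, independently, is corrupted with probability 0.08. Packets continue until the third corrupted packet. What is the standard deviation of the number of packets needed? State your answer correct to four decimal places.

Y = total packets until the third success; negative binomial with r=3, p=0.08.
SD(Y) = √[r(1−p)/p²] = √(431.250000) = 20.766560

20.7666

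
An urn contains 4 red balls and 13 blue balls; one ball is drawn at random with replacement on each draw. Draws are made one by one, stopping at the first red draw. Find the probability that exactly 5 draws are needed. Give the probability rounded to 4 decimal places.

0.0805

Geometric (trials to first success), p = 0.235294.
P(Y = 5) = (1−p)^4 · p = 0.34196 · 0.235294 = 0.080462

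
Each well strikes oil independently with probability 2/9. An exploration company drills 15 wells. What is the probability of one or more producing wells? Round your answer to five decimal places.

0.97694

P(at least one) = 1 − P(none) = 1 − (1 − 0.222222)^15
= 1 − 0.0230586 = 0.9769414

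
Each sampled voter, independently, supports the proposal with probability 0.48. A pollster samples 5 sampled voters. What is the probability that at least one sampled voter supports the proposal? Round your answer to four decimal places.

P(at least one) = 1 − P(none) = 1 − (1 − 0.48)^5
= 1 − 0.038020 = 0.961980

0.9620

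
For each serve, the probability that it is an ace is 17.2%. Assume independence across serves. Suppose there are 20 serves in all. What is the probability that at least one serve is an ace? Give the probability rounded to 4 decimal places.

0.9771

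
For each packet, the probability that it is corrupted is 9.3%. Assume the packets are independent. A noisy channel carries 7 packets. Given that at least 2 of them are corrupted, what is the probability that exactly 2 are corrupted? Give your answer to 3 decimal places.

0.841

X ~ Binomial(7, 0.093). Want P(X=2 | X≥2) = P(X=2) / P(X≥2).
P(X=2) = C(7,2)·0.093^2·0.907^5 = 0.11149
P(X≥2) = 1 − 0.50495 − 0.36243 = 0.13262
Ratio = 0.11149 / 0.13262 = 0.84067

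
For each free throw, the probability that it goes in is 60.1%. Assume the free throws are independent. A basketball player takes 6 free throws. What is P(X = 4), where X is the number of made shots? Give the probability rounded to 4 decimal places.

X ~ Binomial(n=6, p=0.601).
P(X=4) = C(6,4) · p^4 · (1−p)^2
= 15 · 0.13047 · 0.1592 = 0.311555

0.3116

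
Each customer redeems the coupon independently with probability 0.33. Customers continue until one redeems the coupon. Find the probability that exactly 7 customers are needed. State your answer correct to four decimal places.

Geometric (trials to first success), p = 0.33.
P(Y = 7) = (1−p)^6 · p = 0.090458 · 0.33 = 0.029851

0.0299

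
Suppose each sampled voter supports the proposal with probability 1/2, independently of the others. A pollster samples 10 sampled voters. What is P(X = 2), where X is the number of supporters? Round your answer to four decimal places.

0.0439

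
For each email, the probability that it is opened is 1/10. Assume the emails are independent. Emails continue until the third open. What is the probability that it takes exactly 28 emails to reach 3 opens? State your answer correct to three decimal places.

0.025

Y = trial on which the third success occurs; negative binomial, r=3, p=0.10.
P(Y=28) = C(27,2) · p^3 · (1−p)^25
= 351 · 0.001 · 0.07179 = 0.02520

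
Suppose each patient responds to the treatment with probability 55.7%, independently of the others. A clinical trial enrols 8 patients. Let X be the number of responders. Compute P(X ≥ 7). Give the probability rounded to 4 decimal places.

0.0682

X ~ Binomial(8, 0.557); P(X ≥ 7) = Σ C(8,k) p^k (1−p)^(8−k) over k:
  k=7: C(8,7)·0.557^7·0.443^1 = 0.058949
  k=8: C(8,8)·0.557^8·0.443^0 = 0.009265
Total = 0.068214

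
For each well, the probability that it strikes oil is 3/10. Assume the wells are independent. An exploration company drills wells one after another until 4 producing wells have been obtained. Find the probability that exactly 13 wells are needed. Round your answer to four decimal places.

0.0719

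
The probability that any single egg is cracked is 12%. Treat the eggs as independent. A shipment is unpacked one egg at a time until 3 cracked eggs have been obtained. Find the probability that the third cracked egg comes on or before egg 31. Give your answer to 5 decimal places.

0.73627

Finishing within 31 eggs ⇔ at least 3 successes in the first 31. With X ~ Binomial(31, 0.12), P(Y ≤ 31) = 1 − P(X ≤ 2).
  k=0: C(31,0)·0.12^0·0.88^31 = 0.0190092
  k=1: C(31,1)·0.12^1·0.88^30 = 0.0803569
  k=2: C(31,2)·0.12^2·0.88^29 = 0.1643664
1 − 0.2637324 = 0.7362676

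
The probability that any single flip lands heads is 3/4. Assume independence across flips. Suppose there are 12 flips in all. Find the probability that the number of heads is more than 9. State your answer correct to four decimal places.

X ~ Binomial(12, 0.75); P(X ≥ 10) = Σ C(12,k) p^k (1−p)^(12−k) over k:
  k=10: C(12,10)·0.75^10·0.25^2 = 0.232293
  k=11: C(12,11)·0.75^11·0.25^1 = 0.126705
  k=12: C(12,12)·0.75^12·0.25^0 = 0.031676
Total = 0.390675

0.3907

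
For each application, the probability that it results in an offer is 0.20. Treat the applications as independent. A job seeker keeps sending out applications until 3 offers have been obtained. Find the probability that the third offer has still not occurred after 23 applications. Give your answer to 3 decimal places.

0.133

Needing more than 23 applications ⇔ fewer than 3 successes in the first 23. With X ~ Binomial(23, 0.20), P(Y > 23) = P(X ≤ 2).
  k=0: C(23,0)·0.20^0·0.80^23 = 0.00590
  k=1: C(23,1)·0.20^1·0.80^22 = 0.03394
  k=2: C(23,2)·0.20^2·0.80^21 = 0.09334
P(X ≤ 2) = 0.13319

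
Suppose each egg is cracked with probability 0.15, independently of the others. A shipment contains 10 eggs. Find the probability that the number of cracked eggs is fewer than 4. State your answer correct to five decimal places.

X ~ Binomial(10, 0.15); P(X ≤ 3) = Σ C(10,k) p^k (1−p)^(10−k) over k:
  k=0: C(10,0)·0.15^0·0.85^10 = 0.1968744
  k=1: C(10,1)·0.15^1·0.85^9 = 0.3474254
  k=2: C(10,2)·0.15^2·0.85^8 = 0.2758967
  k=3: C(10,3)·0.15^3·0.85^7 = 0.1298337
Total = 0.9500302

0.95003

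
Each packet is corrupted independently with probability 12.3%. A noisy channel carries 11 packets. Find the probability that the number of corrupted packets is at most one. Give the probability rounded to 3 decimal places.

0.600

X ~ Binomial(11, 0.123); P(X ≤ 1) = Σ C(11,k) p^k (1−p)^(11−k) over k:
  k=0: C(11,0)·0.123^0·0.877^11 = 0.23605
  k=1: C(11,1)·0.123^1·0.877^10 = 0.36416
Total = 0.60021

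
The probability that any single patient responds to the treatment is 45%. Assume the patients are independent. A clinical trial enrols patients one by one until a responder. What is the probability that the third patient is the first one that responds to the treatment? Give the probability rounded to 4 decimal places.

Geometric (trials to first success), p = 0.45.
P(Y = 3) = (1−p)^2 · p = 0.3025 · 0.45 = 0.136125

0.1361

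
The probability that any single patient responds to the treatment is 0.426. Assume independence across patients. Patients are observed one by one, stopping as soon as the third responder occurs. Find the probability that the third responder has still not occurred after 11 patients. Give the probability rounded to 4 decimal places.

Needing more than 11 patients ⇔ fewer than 3 successes in the first 11. With X ~ Binomial(11, 0.426), P(Y > 11) = P(X ≤ 2).
  k=0: C(11,0)·0.426^0·0.574^11 = 0.002229
  k=1: C(11,1)·0.426^1·0.574^10 = 0.018194
  k=2: C(11,2)·0.426^2·0.574^9 = 0.067513
P(X ≤ 2) = 0.087936

0.0879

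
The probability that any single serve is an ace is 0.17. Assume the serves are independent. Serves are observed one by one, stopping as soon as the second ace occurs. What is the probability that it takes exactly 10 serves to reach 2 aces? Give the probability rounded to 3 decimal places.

0.059

Y = trial on which the second success occurs; negative binomial, r=2, p=0.17.
P(Y=10) = C(9,1) · p^2 · (1−p)^8
= 9 · 0.0289 · 0.22523 = 0.05858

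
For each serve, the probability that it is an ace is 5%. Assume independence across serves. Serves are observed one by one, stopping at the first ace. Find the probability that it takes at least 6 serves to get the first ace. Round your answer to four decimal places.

0.7738

Y = number of serves to the first success; geometric, p = 0.05.
P(Y > 5) = P(first 5 all fail) = (1−p)^5 = 0.773781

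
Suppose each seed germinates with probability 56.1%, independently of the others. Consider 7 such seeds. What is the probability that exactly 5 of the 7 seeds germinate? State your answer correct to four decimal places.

0.2249

X ~ Binomial(n=7, p=0.561).
P(X=5) = C(7,5) · p^5 · (1−p)^2
= 21 · 0.055567 · 0.19272 = 0.224886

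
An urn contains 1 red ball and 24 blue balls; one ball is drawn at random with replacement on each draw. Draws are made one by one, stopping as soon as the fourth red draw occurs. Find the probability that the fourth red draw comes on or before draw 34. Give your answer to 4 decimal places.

Finishing within 34 draws ⇔ at least 4 successes in the first 34. With X ~ Binomial(34, 0.04), P(Y ≤ 34) = 1 − P(X ≤ 3).
  k=0: C(34,0)·0.04^0·0.96^34 = 0.249587
  k=1: C(34,1)·0.04^1·0.96^33 = 0.353582
  k=2: C(34,2)·0.04^2·0.96^32 = 0.243087
  k=3: C(34,3)·0.04^3·0.96^31 = 0.108039
1 − 0.954295 = 0.045705

0.0457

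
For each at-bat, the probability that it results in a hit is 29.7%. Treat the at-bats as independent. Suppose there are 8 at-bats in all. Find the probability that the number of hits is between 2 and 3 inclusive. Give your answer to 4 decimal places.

X ~ Binomial(8, 0.297); P(2 ≤ X ≤ 3) = Σ C(8,k) p^k (1−p)^(8−k) over k:
  k=2: C(8,2)·0.297^2·0.703^6 = 0.298128
  k=3: C(8,3)·0.297^3·0.703^5 = 0.251903
Total = 0.550031

0.5500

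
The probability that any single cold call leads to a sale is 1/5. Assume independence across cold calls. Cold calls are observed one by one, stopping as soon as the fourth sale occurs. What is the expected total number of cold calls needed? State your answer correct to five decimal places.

20.00000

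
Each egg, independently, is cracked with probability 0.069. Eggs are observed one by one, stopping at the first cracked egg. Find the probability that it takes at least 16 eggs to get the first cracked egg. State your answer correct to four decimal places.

0.3422

Y = number of eggs to the first success; geometric, p = 0.069.
P(Y > 15) = P(first 15 all fail) = (1−p)^15 = 0.342173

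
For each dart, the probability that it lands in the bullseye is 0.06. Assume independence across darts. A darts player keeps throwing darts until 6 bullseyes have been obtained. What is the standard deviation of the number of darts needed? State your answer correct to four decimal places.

Y = total darts until the sixth success; negative binomial with r=6, p=0.06.
SD(Y) = √[r(1−p)/p²] = √(1566.666667) = 39.581140

39.5811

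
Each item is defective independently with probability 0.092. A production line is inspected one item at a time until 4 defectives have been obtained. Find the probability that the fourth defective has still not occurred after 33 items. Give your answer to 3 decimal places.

0.639

Needing more than 33 items ⇔ fewer than 4 successes in the first 33. With X ~ Binomial(33, 0.092), P(Y > 33) = P(X ≤ 3).
  k=0: C(33,0)·0.092^0·0.908^33 = 0.04138
  k=1: C(33,1)·0.092^1·0.908^32 = 0.13837
  k=2: C(33,2)·0.092^2·0.908^31 = 0.22432
  k=3: C(33,3)·0.092^3·0.908^30 = 0.23486
P(X ≤ 3) = 0.63894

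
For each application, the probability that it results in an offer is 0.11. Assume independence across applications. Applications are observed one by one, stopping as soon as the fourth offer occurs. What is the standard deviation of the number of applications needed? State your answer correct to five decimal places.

17.15269

Y = total applications until the fourth success; negative binomial with r=4, p=0.11.
SD(Y) = √[r(1−p)/p²] = √(294.2148760) = 17.1526930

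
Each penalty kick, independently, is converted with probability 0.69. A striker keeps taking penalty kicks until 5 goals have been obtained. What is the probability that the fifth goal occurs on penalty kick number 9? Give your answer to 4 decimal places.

Y = trial on which the fifth success occurs; negative binomial, r=5, p=0.69.
P(Y=9) = C(8,4) · p^5 · (1−p)^4
= 70 · 0.1564 · 0.0092352 = 0.101109

0.1011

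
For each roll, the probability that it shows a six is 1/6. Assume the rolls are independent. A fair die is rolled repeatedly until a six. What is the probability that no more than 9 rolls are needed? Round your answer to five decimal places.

Y = number of rolls to the first success; geometric, p = 0.166667.
P(Y ≤ 9) = 1 − (1−p)^9 = 1 − 0.1938067 = 0.8061933

0.80619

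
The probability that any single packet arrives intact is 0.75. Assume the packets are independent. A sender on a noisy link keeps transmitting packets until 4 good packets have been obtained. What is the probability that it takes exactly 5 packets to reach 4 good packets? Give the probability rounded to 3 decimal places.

0.316

Y = trial on which the fourth success occurs; negative binomial, r=4, p=0.75.
P(Y=5) = C(4,3) · p^4 · (1−p)^1
= 4 · 0.31641 · 0.25 = 0.31641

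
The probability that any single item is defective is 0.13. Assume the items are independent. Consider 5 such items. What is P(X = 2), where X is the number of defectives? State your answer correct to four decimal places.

X ~ Binomial(n=5, p=0.13).
P(X=2) = C(5,2) · p^2 · (1−p)^3
= 10 · 0.0169 · 0.6585 = 0.111287

0.1113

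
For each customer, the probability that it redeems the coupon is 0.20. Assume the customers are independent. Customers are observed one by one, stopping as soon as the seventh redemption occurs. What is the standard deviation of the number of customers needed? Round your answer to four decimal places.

11.8322

Y = total customers until the seventh success; negative binomial with r=7, p=0.20.
SD(Y) = √[r(1−p)/p²] = √(140.000000) = 11.832160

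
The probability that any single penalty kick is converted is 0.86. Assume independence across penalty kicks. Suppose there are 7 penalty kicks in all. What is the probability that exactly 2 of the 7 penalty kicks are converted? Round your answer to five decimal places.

X ~ Binomial(n=7, p=0.86).
P(X=2) = C(7,2) · p^2 · (1−p)^5
= 21 · 0.7396 · 5.3782e-05 = 0.0008353

0.00084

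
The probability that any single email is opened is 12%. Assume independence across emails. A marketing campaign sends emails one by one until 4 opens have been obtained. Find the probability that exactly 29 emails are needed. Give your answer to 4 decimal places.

0.0278

Y = trial on which the fourth success occurs; negative binomial, r=4, p=0.12.
P(Y=29) = C(28,3) · p^4 · (1−p)^25
= 3276 · 0.00020736 · 0.040932 = 0.027806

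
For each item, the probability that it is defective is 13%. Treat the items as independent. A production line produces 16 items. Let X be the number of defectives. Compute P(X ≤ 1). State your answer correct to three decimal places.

0.365

X ~ Binomial(16, 0.13); P(X ≤ 1) = Σ C(16,k) p^k (1−p)^(16−k) over k:
  k=0: C(16,0)·0.13^0·0.87^16 = 0.10772
  k=1: C(16,1)·0.13^1·0.87^15 = 0.25754
Total = 0.36527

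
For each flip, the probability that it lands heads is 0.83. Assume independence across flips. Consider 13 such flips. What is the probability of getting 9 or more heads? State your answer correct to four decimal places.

0.9449

X ~ Binomial(13, 0.83); P(X ≥ 9) = Σ C(13,k) p^k (1−p)^(13−k) over k:
  k=9: C(13,9)·0.83^9·0.17^4 = 0.111636
  k=10: C(13,10)·0.83^10·0.17^3 = 0.218019
  k=11: C(13,11)·0.83^11·0.17^2 = 0.290303
  k=12: C(13,12)·0.83^12·0.17^1 = 0.236227
  k=13: C(13,13)·0.83^13·0.17^0 = 0.088719
Total = 0.944903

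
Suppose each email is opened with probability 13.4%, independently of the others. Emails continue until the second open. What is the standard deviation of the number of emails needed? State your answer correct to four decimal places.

Y = total emails until the second success; negative binomial with r=2, p=0.134.
SD(Y) = √[r(1−p)/p²] = √(96.458008) = 9.821304

9.8213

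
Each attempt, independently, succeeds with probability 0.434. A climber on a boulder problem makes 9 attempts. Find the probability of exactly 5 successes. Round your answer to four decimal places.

0.1991

X ~ Binomial(n=9, p=0.434).
P(X=5) = C(9,5) · p^5 · (1−p)^4
= 126 · 0.015397 · 0.10263 = 0.199106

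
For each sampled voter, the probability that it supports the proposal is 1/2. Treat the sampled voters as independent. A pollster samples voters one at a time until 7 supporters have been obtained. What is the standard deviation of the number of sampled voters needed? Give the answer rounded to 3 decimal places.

3.742

Y = total sampled voters until the seventh success; negative binomial with r=7, p=0.50.
SD(Y) = √[r(1−p)/p²] = √(14.00000) = 3.74166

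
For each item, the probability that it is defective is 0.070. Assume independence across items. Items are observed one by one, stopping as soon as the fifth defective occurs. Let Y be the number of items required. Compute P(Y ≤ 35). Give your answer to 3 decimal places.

Finishing within 35 items ⇔ at least 5 successes in the first 35. With X ~ Binomial(35, 0.07), P(Y ≤ 35) = 1 − P(X ≤ 4).
  k=0: C(35,0)·0.07^0·0.93^35 = 0.07887
  k=1: C(35,1)·0.07^1·0.93^34 = 0.20777
  k=2: C(35,2)·0.07^2·0.93^33 = 0.26586
  k=3: C(35,3)·0.07^3·0.93^32 = 0.22012
  k=4: C(35,4)·0.07^4·0.93^31 = 0.13254
1 − 0.90516 = 0.09484

0.095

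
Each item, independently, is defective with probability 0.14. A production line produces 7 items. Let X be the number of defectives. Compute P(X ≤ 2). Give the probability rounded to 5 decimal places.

0.93803

X ~ Binomial(7, 0.14); P(X ≤ 2) = Σ C(7,k) p^k (1−p)^(7−k) over k:
  k=0: C(7,0)·0.14^0·0.86^7 = 0.3479278
  k=1: C(7,1)·0.14^1·0.86^6 = 0.3964759
  k=2: C(7,2)·0.14^2·0.86^5 = 0.1936278
Total = 0.9380315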